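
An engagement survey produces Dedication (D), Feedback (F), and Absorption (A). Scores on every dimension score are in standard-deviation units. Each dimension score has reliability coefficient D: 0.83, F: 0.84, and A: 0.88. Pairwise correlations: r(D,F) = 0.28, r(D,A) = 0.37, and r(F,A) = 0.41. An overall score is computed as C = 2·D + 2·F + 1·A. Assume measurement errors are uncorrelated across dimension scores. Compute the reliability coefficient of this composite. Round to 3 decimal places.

0.900

Var(C) = 2² + 2² + 1 + 2·[4·0.28 + 2·0.37 + 2·0.41] = 9 + 5.36 = 14.36.
Under uncorrelated errors the observed covariances equal the true-score covariances, so only the own-variance terms attenuate.
True-score variance = [2²·0.83 + 2²·0.84 + 0.88] + 5.36 = 7.56 + 5.36 = 12.92.
Reliability = 12.92 / 14.36 = 0.900.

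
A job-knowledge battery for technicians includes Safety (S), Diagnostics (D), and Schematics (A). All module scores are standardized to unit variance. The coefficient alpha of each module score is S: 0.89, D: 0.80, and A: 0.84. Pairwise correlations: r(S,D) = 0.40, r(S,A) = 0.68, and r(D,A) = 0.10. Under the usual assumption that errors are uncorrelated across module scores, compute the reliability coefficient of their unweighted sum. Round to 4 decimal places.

Var(S+D+A) = 3 + 2·[0.40 + 0.68 + 0.10] = 3 + 2.36 = 5.36.
Under uncorrelated errors the observed covariances equal the true-score covariances, so only the own-variance terms attenuate.
True-score variance = [0.89 + 0.80 + 0.84] + 2.36 = 2.53 + 2.36 = 4.89.
Reliability = 4.89 / 5.36 = 0.9123.

0.9123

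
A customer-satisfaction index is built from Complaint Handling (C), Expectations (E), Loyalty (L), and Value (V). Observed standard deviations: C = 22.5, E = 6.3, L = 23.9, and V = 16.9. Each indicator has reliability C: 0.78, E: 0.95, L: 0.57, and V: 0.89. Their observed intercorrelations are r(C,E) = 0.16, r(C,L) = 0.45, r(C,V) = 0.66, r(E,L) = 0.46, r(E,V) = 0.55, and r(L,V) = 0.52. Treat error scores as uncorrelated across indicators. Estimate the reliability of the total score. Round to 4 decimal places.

0.8745

Var(C+E+L+V) = 22.5² + 6.3² + 23.9² + 16.9² + 2·[22.5·6.3·0.16 + 22.5·23.9·0.45 + 22.5·16.9·0.66 + 6.3·23.9·0.46 + 6.3·16.9·0.55 + 23.9·16.9·0.52] = 1402.76 + 1706.97 = 3109.73.
Because errors are independent across components, Cov(Tᵢ,Tⱼ) = Cov(Xᵢ,Xⱼ); the off-diagonal part of the true-score variance is the same as above.
True-score variance = [22.5²·0.78 + 6.3²·0.95 + 23.9²·0.57 + 16.9²·0.89] + 1706.97 = 1012.36 + 1706.97 = 2719.34.
Reliability = 2719.34 / 3109.73 = 0.8745.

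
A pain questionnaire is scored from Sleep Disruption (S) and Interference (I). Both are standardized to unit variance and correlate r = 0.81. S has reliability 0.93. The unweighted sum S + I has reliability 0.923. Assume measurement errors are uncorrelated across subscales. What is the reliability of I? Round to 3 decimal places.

0.791

Var(S+I) = 2 + 2·0.81 = 3.620.
True-score variance = ρ_S + ρ_I + 2·0.81, so 0.923 = (0.93 + ρ_I + 1.62) / 3.620.
ρ_I = 0.923·3.620 − 0.93 − 1.62 = 0.791.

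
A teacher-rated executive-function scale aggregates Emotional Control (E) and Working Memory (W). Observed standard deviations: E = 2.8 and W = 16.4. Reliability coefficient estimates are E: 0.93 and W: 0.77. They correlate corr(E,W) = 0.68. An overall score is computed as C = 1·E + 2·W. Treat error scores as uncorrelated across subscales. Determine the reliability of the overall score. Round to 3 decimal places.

0.795

Var(C) = 2.8² + 2²·16.4² + 2·[2·2.8·16.4·0.68] = 1083.68 + 124.902 = 1208.58.
With uncorrelated errors the cross-covariances are all true-score covariance, so they carry over unchanged; only the diagonal terms shrink to ρᵢσᵢ².
True-score variance = [2.8²·0.93 + 2²·16.4²·0.77] + 124.902 = 835.688 + 124.902 = 960.59.
Reliability = 960.59 / 1208.58 = 0.795.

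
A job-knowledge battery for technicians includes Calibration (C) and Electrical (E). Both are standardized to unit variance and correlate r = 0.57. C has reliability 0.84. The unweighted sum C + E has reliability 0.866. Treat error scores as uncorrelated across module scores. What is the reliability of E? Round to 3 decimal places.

0.739

Var(C+E) = 2 + 2·0.57 = 3.140.
True-score variance = ρ_C + ρ_E + 2·0.57, so 0.866 = (0.84 + ρ_E + 1.14) / 3.140.
ρ_E = 0.866·3.140 − 0.84 − 1.14 = 0.739.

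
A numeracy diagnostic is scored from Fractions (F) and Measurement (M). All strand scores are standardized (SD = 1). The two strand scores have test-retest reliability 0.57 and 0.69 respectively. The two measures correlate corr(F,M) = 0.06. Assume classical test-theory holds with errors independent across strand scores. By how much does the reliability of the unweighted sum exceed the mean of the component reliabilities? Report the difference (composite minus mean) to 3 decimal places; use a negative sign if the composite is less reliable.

Var(sum) = 2 + 0.12 = 2.12; true-score variance = 1.26 + 0.12 = 1.38; composite reliability = 0.6509.
Mean component reliability = 0.6300.
Difference = 0.6509 − 0.6300 = 0.021.

0.021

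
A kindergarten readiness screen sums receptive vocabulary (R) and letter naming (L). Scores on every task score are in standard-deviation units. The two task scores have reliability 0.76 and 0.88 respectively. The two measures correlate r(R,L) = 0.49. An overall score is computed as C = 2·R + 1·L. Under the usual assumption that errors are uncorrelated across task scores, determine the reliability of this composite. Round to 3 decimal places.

Var(C) = 2² + 1 + 2·[2·0.49] = 5 + 1.96 = 6.96.
Because errors are independent across components, Cov(Tᵢ,Tⱼ) = Cov(Xᵢ,Xⱼ); the off-diagonal part of the true-score variance is the same as above.
True-score variance = [2²·0.76 + 0.88] + 1.96 = 3.92 + 1.96 = 5.88.
Reliability = 5.88 / 6.96 = 0.845.

0.845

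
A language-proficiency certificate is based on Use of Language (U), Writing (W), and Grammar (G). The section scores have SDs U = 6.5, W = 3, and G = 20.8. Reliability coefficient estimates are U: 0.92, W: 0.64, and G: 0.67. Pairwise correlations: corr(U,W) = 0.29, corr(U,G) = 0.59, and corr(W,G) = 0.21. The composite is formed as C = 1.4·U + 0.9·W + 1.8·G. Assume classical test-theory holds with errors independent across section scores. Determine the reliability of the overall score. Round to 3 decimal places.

Var(C) = 1.4²·6.5² + 0.9²·3² + 1.8²·20.8² + 2·[1.26·6.5·3·0.29 + 2.52·6.5·20.8·0.59 + 1.62·3·20.8·0.21] = 1491.85 + 458.738 = 1950.59.
Under uncorrelated errors the observed covariances equal the true-score covariances, so only the own-variance terms attenuate.
True-score variance = [1.4²·6.5²·0.92 + 0.9²·3²·0.64 + 1.8²·20.8²·0.67] + 458.738 = 1020.03 + 458.738 = 1478.76.
Reliability = 1478.76 / 1950.59 = 0.758.

0.758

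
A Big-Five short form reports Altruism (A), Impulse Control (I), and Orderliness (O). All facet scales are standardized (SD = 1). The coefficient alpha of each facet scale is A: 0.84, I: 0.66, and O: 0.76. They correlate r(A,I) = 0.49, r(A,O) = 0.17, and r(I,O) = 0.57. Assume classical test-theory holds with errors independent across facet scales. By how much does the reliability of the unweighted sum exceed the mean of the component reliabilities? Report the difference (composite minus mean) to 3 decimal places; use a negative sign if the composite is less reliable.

0.111

Var(sum) = 3 + 2.46 = 5.46; true-score variance = 2.26 + 2.46 = 4.72; composite reliability = 0.8645.
Mean component reliability = 0.7533.
Difference = 0.8645 − 0.7533 = 0.111.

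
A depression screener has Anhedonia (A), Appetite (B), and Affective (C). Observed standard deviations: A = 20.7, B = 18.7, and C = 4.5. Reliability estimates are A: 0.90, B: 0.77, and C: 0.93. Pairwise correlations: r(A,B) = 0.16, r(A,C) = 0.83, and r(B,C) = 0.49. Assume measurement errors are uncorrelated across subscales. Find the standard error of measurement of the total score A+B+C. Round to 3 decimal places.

Var(total) = 798.43 + 360.965 = 1159.39.
True-score variance = 673.735 + 360.965 = 1034.7, so reliability = 0.8924.
Error variance = 1159.39 − 1034.7 = 124.695; SEM = √124.695 = 11.167.

11.167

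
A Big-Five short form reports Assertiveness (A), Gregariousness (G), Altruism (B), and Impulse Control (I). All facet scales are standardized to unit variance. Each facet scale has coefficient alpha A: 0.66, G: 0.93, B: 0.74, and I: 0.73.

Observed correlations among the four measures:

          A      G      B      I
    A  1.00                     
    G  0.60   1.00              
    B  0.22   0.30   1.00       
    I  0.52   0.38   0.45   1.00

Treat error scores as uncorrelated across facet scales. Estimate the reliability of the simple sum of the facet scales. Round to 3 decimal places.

0.895

Var(A+G+B+I) = 4 + 2·[0.60 + 0.22 + 0.52 + 0.30 + 0.38 + 0.45] = 4 + 4.94 = 8.94.
With uncorrelated errors the cross-covariances are all true-score covariance, so they carry over unchanged; only the diagonal terms shrink to ρᵢσᵢ².
True-score variance = [0.66 + 0.93 + 0.74 + 0.73] + 4.94 = 3.06 + 4.94 = 8.
Reliability = 8 / 8.94 = 0.895.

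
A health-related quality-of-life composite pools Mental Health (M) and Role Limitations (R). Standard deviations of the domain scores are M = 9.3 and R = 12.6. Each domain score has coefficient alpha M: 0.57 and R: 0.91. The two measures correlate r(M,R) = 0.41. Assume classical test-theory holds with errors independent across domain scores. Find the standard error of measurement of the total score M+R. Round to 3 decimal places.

Var(total) = 245.25 + 96.0876 = 341.338.
True-score variance = 193.771 + 96.0876 = 289.858, so reliability = 0.8492.
Error variance = 341.338 − 289.858 = 51.4791; SEM = √51.4791 = 7.175.

7.175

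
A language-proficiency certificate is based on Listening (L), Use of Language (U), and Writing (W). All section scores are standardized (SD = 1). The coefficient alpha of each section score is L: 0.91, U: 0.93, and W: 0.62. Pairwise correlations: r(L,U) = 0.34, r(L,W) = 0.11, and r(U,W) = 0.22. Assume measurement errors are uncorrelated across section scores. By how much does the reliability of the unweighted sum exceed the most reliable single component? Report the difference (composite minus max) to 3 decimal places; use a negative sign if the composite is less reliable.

Var(sum) = 3 + 1.34 = 4.34; true-score variance = 2.46 + 1.34 = 3.8; composite reliability = 0.8756.
Max component reliability = 0.9300.
Difference = 0.8756 − 0.9300 = -0.054.

-0.054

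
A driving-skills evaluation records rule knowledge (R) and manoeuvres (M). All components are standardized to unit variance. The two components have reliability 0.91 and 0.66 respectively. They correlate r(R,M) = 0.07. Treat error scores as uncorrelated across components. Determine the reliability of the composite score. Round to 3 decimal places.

Var(R+M) = 2 + 2·[0.07] = 2 + 0.14 = 2.14.
With uncorrelated errors the cross-covariances are all true-score covariance, so they carry over unchanged; only the diagonal terms shrink to ρᵢσᵢ².
True-score variance = [0.91 + 0.66] + 0.14 = 1.57 + 0.14 = 1.71.
Reliability = 1.71 / 2.14 = 0.799.

0.799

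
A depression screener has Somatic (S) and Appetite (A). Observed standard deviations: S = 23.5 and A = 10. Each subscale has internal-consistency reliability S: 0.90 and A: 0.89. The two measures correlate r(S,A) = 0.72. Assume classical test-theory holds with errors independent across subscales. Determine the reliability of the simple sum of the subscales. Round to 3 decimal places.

Var(S+A) = 23.5² + 10² + 2·[23.5·10·0.72] = 652.25 + 338.4 = 990.65.
Under uncorrelated errors the observed covariances equal the true-score covariances, so only the own-variance terms attenuate.
True-score variance = [23.5²·0.90 + 10²·0.89] + 338.4 = 586.025 + 338.4 = 924.425.
Reliability = 924.425 / 990.65 = 0.933.

0.933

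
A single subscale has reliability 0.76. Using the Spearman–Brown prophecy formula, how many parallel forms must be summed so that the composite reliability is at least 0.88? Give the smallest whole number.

k ≥ ρ*(1−ρ₁)/(ρ₁(1−ρ*)) = 0.88·0.24 / (0.76·0.12) = 2.316.
Smallest integer k = 3.

3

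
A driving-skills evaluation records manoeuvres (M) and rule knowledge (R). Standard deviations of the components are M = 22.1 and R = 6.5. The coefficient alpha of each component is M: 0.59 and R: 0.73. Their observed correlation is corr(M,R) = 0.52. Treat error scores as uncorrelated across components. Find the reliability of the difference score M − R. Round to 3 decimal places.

0.445

Var(M−R) = 22.1² + 6.5² − 2·22.1·6.5·0.52 = 530.66 − 149.396 = 381.264.
With uncorrelated errors the cross-covariances are all true-score covariance, so they carry over unchanged; only the diagonal terms shrink to ρᵢσᵢ².
True-score variance = [22.1²·0.59 + 6.5²·0.73] − 149.396 = 319.004 − 149.396 = 169.608.
Reliability = 169.608 / 381.264 = 0.445.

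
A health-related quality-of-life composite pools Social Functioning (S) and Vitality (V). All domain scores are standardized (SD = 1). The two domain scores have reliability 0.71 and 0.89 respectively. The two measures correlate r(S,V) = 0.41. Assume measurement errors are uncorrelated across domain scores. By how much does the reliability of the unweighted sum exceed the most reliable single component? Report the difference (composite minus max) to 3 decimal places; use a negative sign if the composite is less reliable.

-0.032

Var(sum) = 2 + 0.82 = 2.82; true-score variance = 1.6 + 0.82 = 2.42; composite reliability = 0.8582.
Max component reliability = 0.8900.
Difference = 0.8582 − 0.8900 = -0.032.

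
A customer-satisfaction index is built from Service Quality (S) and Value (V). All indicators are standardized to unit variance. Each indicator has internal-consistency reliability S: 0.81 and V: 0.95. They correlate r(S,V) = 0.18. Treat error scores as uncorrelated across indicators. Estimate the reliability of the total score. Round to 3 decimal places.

0.898

Var(S+V) = 2 + 2·[0.18] = 2 + 0.36 = 2.36.
Under uncorrelated errors the observed covariances equal the true-score covariances, so only the own-variance terms attenuate.
True-score variance = [0.81 + 0.95] + 0.36 = 1.76 + 0.36 = 2.12.
Reliability = 2.12 / 2.36 = 0.898.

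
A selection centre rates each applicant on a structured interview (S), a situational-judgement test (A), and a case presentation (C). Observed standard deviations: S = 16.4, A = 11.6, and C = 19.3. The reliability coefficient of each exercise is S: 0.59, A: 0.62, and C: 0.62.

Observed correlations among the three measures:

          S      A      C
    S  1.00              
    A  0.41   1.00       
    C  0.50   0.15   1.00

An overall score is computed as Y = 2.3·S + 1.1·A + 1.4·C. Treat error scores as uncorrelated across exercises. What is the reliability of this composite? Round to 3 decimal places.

Var(Y) = 2.3²·16.4² + 1.1²·11.6² + 1.4²·19.3² + 2·[2.53·16.4·11.6·0.41 + 3.22·16.4·19.3·0.50 + 1.54·11.6·19.3·0.15] = 2315.7 + 1517.3 = 3833.
Under uncorrelated errors the observed covariances equal the true-score covariances, so only the own-variance terms attenuate.
True-score variance = [2.3²·16.4²·0.59 + 1.1²·11.6²·0.62 + 1.4²·19.3²·0.62] + 1517.3 = 1393.05 + 1517.3 = 2910.35.
Reliability = 2910.35 / 3833 = 0.759.

0.759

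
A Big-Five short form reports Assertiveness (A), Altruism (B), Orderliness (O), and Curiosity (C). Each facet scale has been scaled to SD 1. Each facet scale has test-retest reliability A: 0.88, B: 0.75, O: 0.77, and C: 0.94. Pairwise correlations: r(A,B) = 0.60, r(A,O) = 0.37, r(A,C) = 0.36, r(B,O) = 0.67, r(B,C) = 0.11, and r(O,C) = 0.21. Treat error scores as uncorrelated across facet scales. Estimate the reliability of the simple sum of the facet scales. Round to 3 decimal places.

Var(A+B+O+C) = 4 + 2·[0.60 + 0.37 + 0.36 + 0.67 + 0.11 + 0.21] = 4 + 4.64 = 8.64.
With uncorrelated errors the cross-covariances are all true-score covariance, so they carry over unchanged; only the diagonal terms shrink to ρᵢσᵢ².
True-score variance = [0.88 + 0.75 + 0.77 + 0.94] + 4.64 = 3.34 + 4.64 = 7.98.
Reliability = 7.98 / 8.64 = 0.924.

0.924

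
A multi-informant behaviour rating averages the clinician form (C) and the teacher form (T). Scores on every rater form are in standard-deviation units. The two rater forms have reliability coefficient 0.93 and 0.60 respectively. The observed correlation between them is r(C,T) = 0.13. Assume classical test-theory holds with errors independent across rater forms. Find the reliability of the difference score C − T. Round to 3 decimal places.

Var(C−T) = 1 + 1 − 2·0.13 = 2 − 0.26 = 1.74.
Under uncorrelated errors the observed covariances equal the true-score covariances, so only the own-variance terms attenuate.
True-score variance = [0.93 + 0.60] − 0.26 = 1.53 − 0.26 = 1.27.
Reliability = 1.27 / 1.74 = 0.730.

0.730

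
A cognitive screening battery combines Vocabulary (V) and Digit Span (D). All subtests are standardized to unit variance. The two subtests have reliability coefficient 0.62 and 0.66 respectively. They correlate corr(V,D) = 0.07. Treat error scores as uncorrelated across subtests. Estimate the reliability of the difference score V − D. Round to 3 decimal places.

Var(V−D) = 1 + 1 − 2·0.07 = 2 − 0.14 = 1.86.
Because errors are independent across components, Cov(Tᵢ,Tⱼ) = Cov(Xᵢ,Xⱼ); the off-diagonal part of the true-score variance is the same as above.
True-score variance = [0.62 + 0.66] − 0.14 = 1.28 − 0.14 = 1.14.
Reliability = 1.14 / 1.86 = 0.613.

0.613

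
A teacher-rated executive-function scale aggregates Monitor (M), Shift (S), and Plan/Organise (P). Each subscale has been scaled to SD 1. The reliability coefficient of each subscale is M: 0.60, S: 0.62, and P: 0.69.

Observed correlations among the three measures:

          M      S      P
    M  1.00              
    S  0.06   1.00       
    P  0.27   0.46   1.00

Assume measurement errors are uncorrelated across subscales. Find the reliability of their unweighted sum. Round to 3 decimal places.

0.762

Var(M+S+P) = 3 + 2·[0.06 + 0.27 + 0.46] = 3 + 1.58 = 4.58.
With uncorrelated errors the cross-covariances are all true-score covariance, so they carry over unchanged; only the diagonal terms shrink to ρᵢσᵢ².
True-score variance = [0.60 + 0.62 + 0.69] + 1.58 = 1.91 + 1.58 = 3.49.
Reliability = 3.49 / 4.58 = 0.762.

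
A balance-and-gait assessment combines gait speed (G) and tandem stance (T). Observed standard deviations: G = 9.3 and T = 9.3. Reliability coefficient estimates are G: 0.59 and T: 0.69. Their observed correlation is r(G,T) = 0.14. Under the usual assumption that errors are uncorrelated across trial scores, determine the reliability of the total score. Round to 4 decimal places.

0.6842

Var(G+T) = 9.3² + 9.3² + 2·[9.3·9.3·0.14] = 172.98 + 24.2172 = 197.197.
Because errors are independent across components, Cov(Tᵢ,Tⱼ) = Cov(Xᵢ,Xⱼ); the off-diagonal part of the true-score variance is the same as above.
True-score variance = [9.3²·0.59 + 9.3²·0.69] + 24.2172 = 110.707 + 24.2172 = 134.924.
Reliability = 134.924 / 197.197 = 0.6842.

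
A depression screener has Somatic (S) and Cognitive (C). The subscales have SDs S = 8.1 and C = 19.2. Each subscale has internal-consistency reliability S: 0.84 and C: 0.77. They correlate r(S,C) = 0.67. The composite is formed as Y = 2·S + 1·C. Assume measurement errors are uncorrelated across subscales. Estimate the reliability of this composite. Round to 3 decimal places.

0.879

Var(Y) = 2²·8.1² + 19.2² + 2·[2·8.1·19.2·0.67] = 631.08 + 416.794 = 1047.87.
With uncorrelated errors the cross-covariances are all true-score covariance, so they carry over unchanged; only the diagonal terms shrink to ρᵢσᵢ².
True-score variance = [2²·8.1²·0.84 + 19.2²·0.77] + 416.794 = 504.302 + 416.794 = 921.096.
Reliability = 921.096 / 1047.87 = 0.879.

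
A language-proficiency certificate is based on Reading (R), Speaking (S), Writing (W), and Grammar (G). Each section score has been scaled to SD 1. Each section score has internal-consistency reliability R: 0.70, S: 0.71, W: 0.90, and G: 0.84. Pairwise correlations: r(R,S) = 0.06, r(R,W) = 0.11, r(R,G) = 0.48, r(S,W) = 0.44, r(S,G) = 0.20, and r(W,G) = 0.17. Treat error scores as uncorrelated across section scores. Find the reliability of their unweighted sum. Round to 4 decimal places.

Var(R+S+W+G) = 4 + 2·[0.06 + 0.11 + 0.48 + 0.44 + 0.20 + 0.17] = 4 + 2.92 = 6.92.
Because errors are independent across components, Cov(Tᵢ,Tⱼ) = Cov(Xᵢ,Xⱼ); the off-diagonal part of the true-score variance is the same as above.
True-score variance = [0.70 + 0.71 + 0.90 + 0.84] + 2.92 = 3.15 + 2.92 = 6.07.
Reliability = 6.07 / 6.92 = 0.8772.

0.8772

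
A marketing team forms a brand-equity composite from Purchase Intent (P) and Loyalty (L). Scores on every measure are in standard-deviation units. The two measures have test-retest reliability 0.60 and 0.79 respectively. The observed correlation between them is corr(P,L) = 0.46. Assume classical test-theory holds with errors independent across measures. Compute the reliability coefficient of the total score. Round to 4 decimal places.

Var(P+L) = 2 + 2·[0.46] = 2 + 0.92 = 2.92.
With uncorrelated errors the cross-covariances are all true-score covariance, so they carry over unchanged; only the diagonal terms shrink to ρᵢσᵢ².
True-score variance = [0.60 + 0.79] + 0.92 = 1.39 + 0.92 = 2.31.
Reliability = 2.31 / 2.92 = 0.7911.

0.7911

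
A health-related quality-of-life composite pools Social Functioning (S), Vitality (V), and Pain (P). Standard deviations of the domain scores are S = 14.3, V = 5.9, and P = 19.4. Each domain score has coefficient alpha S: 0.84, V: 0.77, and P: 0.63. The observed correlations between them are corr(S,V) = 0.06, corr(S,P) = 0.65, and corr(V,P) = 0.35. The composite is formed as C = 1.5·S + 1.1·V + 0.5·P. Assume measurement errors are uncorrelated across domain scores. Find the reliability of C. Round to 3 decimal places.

0.873

Var(C) = 1.5²·14.3² + 1.1²·5.9² + 0.5²·19.4² + 2·[1.65·14.3·5.9·0.06 + 0.75·14.3·19.4·0.65 + 0.55·5.9·19.4·0.35] = 596.313 + 331.257 = 927.569.
With uncorrelated errors the cross-covariances are all true-score covariance, so they carry over unchanged; only the diagonal terms shrink to ρᵢσᵢ².
True-score variance = [1.5²·14.3²·0.84 + 1.1²·5.9²·0.77 + 0.5²·19.4²·0.63] + 331.257 = 478.195 + 331.257 = 809.452.
Reliability = 809.452 / 927.569 = 0.873.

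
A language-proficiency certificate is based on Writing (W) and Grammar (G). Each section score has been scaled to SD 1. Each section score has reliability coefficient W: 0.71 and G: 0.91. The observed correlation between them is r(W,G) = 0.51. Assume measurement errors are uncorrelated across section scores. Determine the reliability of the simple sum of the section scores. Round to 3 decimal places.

0.874

Var(W+G) = 2 + 2·[0.51] = 2 + 1.02 = 3.02.
Under uncorrelated errors the observed covariances equal the true-score covariances, so only the own-variance terms attenuate.
True-score variance = [0.71 + 0.91] + 1.02 = 1.62 + 1.02 = 2.64.
Reliability = 2.64 / 3.02 = 0.874.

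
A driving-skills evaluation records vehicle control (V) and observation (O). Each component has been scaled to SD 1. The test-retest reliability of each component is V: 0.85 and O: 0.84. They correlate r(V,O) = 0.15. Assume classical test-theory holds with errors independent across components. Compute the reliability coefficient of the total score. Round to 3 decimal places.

0.865

Var(V+O) = 2 + 2·[0.15] = 2 + 0.3 = 2.3.
With uncorrelated errors the cross-covariances are all true-score covariance, so they carry over unchanged; only the diagonal terms shrink to ρᵢσᵢ².
True-score variance = [0.85 + 0.84] + 0.3 = 1.69 + 0.3 = 1.99.
Reliability = 1.99 / 2.3 = 0.865.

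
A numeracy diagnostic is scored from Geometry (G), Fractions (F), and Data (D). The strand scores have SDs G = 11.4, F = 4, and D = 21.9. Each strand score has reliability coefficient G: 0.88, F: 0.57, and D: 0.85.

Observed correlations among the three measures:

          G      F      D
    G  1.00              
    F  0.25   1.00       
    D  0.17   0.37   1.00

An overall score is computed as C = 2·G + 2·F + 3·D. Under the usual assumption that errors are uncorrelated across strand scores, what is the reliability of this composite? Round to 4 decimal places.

0.8748

Var(C) = 2²·11.4² + 2²·4² + 3²·21.9² + 2·[4·11.4·4·0.25 + 6·11.4·21.9·0.17 + 6·4·21.9·0.37] = 4900.33 + 989.45 = 5889.78.
Under uncorrelated errors the observed covariances equal the true-score covariances, so only the own-variance terms attenuate.
True-score variance = [2²·11.4²·0.88 + 2²·4²·0.57 + 3²·21.9²·0.85] + 989.45 = 4162.96 + 989.45 = 5152.41.
Reliability = 5152.41 / 5889.78 = 0.8748.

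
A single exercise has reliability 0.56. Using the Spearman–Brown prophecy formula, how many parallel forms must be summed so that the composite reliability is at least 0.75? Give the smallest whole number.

k ≥ ρ*(1−ρ₁)/(ρ₁(1−ρ*)) = 0.75·0.44 / (0.56·0.25) = 2.357.
Smallest integer k = 3.

3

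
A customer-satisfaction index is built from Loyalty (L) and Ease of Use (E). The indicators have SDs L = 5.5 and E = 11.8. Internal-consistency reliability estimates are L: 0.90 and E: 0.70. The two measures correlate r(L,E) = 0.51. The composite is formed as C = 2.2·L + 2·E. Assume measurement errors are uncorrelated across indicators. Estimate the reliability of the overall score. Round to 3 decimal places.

0.817

Var(C) = 2.2²·5.5² + 2²·11.8² + 2·[4.4·5.5·11.8·0.51] = 703.37 + 291.271 = 994.641.
Under uncorrelated errors the observed covariances equal the true-score covariances, so only the own-variance terms attenuate.
True-score variance = [2.2²·5.5²·0.90 + 2²·11.8²·0.70] + 291.271 = 521.641 + 291.271 = 812.912.
Reliability = 812.912 / 994.641 = 0.817.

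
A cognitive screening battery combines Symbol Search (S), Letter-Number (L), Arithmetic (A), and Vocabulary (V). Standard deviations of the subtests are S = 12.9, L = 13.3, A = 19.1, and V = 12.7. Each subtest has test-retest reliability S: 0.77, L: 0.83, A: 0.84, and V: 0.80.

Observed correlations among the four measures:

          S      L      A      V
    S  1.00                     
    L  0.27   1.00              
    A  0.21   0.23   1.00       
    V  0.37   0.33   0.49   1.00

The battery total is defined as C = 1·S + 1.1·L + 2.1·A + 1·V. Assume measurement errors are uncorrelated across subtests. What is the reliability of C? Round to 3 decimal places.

0.895

Var(C) = 12.9² + 1.1²·13.3² + 2.1²·19.1² + 12.7² + 2·[1.1·12.9·13.3·0.27 + 2.1·12.9·19.1·0.21 + 12.9·12.7·0.37 + 2.31·13.3·19.1·0.23 + 1.1·13.3·12.7·0.33 + 2.1·19.1·12.7·0.49] = 2150.55 + 1332.23 = 3482.78.
With uncorrelated errors the cross-covariances are all true-score covariance, so they carry over unchanged; only the diagonal terms shrink to ρᵢσᵢ².
True-score variance = [12.9²·0.77 + 1.1²·13.3²·0.83 + 2.1²·19.1²·0.84 + 12.7²·0.80] + 1332.23 = 1786.22 + 1332.23 = 3118.45.
Reliability = 3118.45 / 3482.78 = 0.895.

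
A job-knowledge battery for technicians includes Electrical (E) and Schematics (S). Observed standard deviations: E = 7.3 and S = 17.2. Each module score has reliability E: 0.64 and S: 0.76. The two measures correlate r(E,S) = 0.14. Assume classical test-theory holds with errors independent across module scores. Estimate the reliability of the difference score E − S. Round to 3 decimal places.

0.713

Var(E−S) = 7.3² + 17.2² − 2·7.3·17.2·0.14 = 349.13 − 35.1568 = 313.973.
Because errors are independent across components, Cov(Tᵢ,Tⱼ) = Cov(Xᵢ,Xⱼ); the off-diagonal part of the true-score variance is the same as above.
True-score variance = [7.3²·0.64 + 17.2²·0.76] − 35.1568 = 258.944 − 35.1568 = 223.787.
Reliability = 223.787 / 313.973 = 0.713.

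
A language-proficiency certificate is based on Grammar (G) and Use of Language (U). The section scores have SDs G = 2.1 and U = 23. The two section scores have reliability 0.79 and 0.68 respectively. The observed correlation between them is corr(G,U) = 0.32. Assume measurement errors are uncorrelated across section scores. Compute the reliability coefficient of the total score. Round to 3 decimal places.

Var(G+U) = 2.1² + 23² + 2·[2.1·23·0.32] = 533.41 + 30.912 = 564.322.
Because errors are independent across components, Cov(Tᵢ,Tⱼ) = Cov(Xᵢ,Xⱼ); the off-diagonal part of the true-score variance is the same as above.
True-score variance = [2.1²·0.79 + 23²·0.68] + 30.912 = 363.204 + 30.912 = 394.116.
Reliability = 394.116 / 564.322 = 0.698.

0.698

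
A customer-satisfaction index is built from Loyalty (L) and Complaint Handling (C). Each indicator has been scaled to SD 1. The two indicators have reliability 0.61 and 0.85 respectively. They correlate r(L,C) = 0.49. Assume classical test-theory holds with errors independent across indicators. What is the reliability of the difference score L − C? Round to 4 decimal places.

0.4706

Var(L−C) = 1 + 1 − 2·0.49 = 2 − 0.98 = 1.02.
Because errors are independent across components, Cov(Tᵢ,Tⱼ) = Cov(Xᵢ,Xⱼ); the off-diagonal part of the true-score variance is the same as above.
True-score variance = [0.61 + 0.85] − 0.98 = 1.46 − 0.98 = 0.48.
Reliability = 0.48 / 1.02 = 0.4706.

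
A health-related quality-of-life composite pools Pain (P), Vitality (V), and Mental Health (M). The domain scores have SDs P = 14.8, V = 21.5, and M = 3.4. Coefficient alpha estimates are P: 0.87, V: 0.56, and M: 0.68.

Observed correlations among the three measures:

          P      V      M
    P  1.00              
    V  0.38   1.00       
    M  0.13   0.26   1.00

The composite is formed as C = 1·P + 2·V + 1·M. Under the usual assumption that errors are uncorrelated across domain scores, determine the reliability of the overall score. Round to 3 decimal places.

Var(C) = 14.8² + 2²·21.5² + 3.4² + 2·[2·14.8·21.5·0.38 + 14.8·3.4·0.13 + 2·21.5·3.4·0.26] = 2079.6 + 572.771 = 2652.37.
Because errors are independent across components, Cov(Tᵢ,Tⱼ) = Cov(Xᵢ,Xⱼ); the off-diagonal part of the true-score variance is the same as above.
True-score variance = [14.8²·0.87 + 2²·21.5²·0.56 + 3.4²·0.68] + 572.771 = 1233.87 + 572.771 = 1806.64.
Reliability = 1806.64 / 2652.37 = 0.681.

0.681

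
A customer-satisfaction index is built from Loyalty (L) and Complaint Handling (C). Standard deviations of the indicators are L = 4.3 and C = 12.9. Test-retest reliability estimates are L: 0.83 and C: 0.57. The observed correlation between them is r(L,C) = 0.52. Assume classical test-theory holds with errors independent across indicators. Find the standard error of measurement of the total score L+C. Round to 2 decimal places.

Var(total) = 184.9 + 57.6888 = 242.589.
True-score variance = 110.2 + 57.6888 = 167.889, so reliability = 0.6921.
Error variance = 242.589 − 167.889 = 74.6996; SEM = √74.6996 = 8.64.

8.64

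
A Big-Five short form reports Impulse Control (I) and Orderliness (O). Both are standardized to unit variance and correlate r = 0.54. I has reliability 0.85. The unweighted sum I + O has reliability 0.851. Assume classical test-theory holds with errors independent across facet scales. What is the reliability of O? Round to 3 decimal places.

0.691

Var(I+O) = 2 + 2·0.54 = 3.080.
True-score variance = ρ_I + ρ_O + 2·0.54, so 0.851 = (0.85 + ρ_O + 1.08) / 3.080.
ρ_O = 0.851·3.080 − 0.85 − 1.08 = 0.691.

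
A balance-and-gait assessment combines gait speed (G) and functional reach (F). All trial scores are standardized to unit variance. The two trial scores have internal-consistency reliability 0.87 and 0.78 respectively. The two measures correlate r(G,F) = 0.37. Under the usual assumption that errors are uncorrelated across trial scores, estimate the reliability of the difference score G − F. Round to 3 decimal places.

0.722

Var(G−F) = 1 + 1 − 2·0.37 = 2 − 0.74 = 1.26.
Under uncorrelated errors the observed covariances equal the true-score covariances, so only the own-variance terms attenuate.
True-score variance = [0.87 + 0.78] − 0.74 = 1.65 − 0.74 = 0.91.
Reliability = 0.91 / 1.26 = 0.722.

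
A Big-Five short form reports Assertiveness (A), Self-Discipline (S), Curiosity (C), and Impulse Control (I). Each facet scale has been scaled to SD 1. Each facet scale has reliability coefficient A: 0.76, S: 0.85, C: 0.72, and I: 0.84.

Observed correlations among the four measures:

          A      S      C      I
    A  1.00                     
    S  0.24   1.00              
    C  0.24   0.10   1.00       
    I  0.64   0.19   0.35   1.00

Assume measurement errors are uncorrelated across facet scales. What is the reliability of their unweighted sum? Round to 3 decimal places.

Var(A+S+C+I) = 4 + 2·[0.24 + 0.24 + 0.64 + 0.10 + 0.19 + 0.35] = 4 + 3.52 = 7.52.
Because errors are independent across components, Cov(Tᵢ,Tⱼ) = Cov(Xᵢ,Xⱼ); the off-diagonal part of the true-score variance is the same as above.
True-score variance = [0.76 + 0.85 + 0.72 + 0.84] + 3.52 = 3.17 + 3.52 = 6.69.
Reliability = 6.69 / 7.52 = 0.890.

0.890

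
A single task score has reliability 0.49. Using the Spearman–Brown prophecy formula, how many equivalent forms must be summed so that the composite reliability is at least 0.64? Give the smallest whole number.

2

k ≥ ρ*(1−ρ₁)/(ρ₁(1−ρ*)) = 0.64·0.51 / (0.49·0.36) = 1.850.
Smallest integer k = 2.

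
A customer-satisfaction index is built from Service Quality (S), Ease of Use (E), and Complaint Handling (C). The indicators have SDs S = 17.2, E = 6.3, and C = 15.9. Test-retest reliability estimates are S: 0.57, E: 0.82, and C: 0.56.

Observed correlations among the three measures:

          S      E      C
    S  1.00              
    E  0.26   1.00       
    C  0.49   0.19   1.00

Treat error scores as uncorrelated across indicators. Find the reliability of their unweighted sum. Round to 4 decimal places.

0.7417

Var(S+E+C) = 17.2² + 6.3² + 15.9² + 2·[17.2·6.3·0.26 + 17.2·15.9·0.49 + 6.3·15.9·0.19] = 588.34 + 362.422 = 950.762.
Because errors are independent across components, Cov(Tᵢ,Tⱼ) = Cov(Xᵢ,Xⱼ); the off-diagonal part of the true-score variance is the same as above.
True-score variance = [17.2²·0.57 + 6.3²·0.82 + 15.9²·0.56] + 362.422 = 342.748 + 362.422 = 705.17.
Reliability = 705.17 / 950.762 = 0.7417.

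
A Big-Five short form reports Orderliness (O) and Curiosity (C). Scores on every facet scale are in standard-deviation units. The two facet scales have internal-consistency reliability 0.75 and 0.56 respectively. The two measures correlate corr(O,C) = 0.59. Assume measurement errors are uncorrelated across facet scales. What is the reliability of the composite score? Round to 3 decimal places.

0.783

Var(O+C) = 2 + 2·[0.59] = 2 + 1.18 = 3.18.
With uncorrelated errors the cross-covariances are all true-score covariance, so they carry over unchanged; only the diagonal terms shrink to ρᵢσᵢ².
True-score variance = [0.75 + 0.56] + 1.18 = 1.31 + 1.18 = 2.49.
Reliability = 2.49 / 3.18 = 0.783.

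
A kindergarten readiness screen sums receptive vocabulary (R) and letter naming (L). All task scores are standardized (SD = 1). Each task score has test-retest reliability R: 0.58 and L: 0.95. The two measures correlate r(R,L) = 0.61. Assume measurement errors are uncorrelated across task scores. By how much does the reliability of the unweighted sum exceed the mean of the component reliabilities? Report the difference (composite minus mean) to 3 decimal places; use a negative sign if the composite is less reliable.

0.089

Var(sum) = 2 + 1.22 = 3.22; true-score variance = 1.53 + 1.22 = 2.75; composite reliability = 0.8540.
Mean component reliability = 0.7650.
Difference = 0.8540 − 0.7650 = 0.089.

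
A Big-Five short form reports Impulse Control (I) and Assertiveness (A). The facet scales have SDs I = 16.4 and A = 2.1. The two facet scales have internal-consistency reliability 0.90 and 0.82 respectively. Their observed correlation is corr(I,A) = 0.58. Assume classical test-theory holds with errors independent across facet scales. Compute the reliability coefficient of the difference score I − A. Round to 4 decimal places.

0.8814

Var(I−A) = 16.4² + 2.1² − 2·16.4·2.1·0.58 = 273.37 − 39.9504 = 233.42.
With uncorrelated errors the cross-covariances are all true-score covariance, so they carry over unchanged; only the diagonal terms shrink to ρᵢσᵢ².
True-score variance = [16.4²·0.90 + 2.1²·0.82] − 39.9504 = 245.68 − 39.9504 = 205.73.
Reliability = 205.73 / 233.42 = 0.8814.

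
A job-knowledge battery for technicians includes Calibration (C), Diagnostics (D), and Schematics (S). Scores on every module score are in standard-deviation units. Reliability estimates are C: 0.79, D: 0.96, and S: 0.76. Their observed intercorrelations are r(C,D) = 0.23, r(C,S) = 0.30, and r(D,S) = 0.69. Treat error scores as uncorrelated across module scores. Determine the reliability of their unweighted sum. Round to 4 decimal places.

0.9099

Var(C+D+S) = 3 + 2·[0.23 + 0.30 + 0.69] = 3 + 2.44 = 5.44.
With uncorrelated errors the cross-covariances are all true-score covariance, so they carry over unchanged; only the diagonal terms shrink to ρᵢσᵢ².
True-score variance = [0.79 + 0.96 + 0.76] + 2.44 = 2.51 + 2.44 = 4.95.
Reliability = 4.95 / 5.44 = 0.9099.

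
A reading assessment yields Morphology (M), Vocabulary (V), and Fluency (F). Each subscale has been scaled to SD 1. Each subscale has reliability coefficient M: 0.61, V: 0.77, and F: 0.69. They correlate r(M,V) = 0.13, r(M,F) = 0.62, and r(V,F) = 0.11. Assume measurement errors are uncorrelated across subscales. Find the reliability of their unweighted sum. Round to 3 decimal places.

Var(M+V+F) = 3 + 2·[0.13 + 0.62 + 0.11] = 3 + 1.72 = 4.72.
Because errors are independent across components, Cov(Tᵢ,Tⱼ) = Cov(Xᵢ,Xⱼ); the off-diagonal part of the true-score variance is the same as above.
True-score variance = [0.61 + 0.77 + 0.69] + 1.72 = 2.07 + 1.72 = 3.79.
Reliability = 3.79 / 4.72 = 0.803.

0.803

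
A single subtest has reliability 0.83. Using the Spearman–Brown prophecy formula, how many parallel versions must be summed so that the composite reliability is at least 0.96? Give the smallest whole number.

k ≥ ρ*(1−ρ₁)/(ρ₁(1−ρ*)) = 0.96·0.17 / (0.83·0.04) = 4.916.
Smallest integer k = 5.

5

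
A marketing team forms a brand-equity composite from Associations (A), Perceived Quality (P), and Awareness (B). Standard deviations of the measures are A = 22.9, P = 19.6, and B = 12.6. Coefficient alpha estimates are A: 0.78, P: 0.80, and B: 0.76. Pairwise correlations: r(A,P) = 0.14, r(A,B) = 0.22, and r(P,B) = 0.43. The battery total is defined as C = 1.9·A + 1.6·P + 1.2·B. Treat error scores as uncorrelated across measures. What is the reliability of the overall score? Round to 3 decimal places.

Var(C) = 1.9²·22.9² + 1.6²·19.6² + 1.2²·12.6² + 2·[3.04·22.9·19.6·0.14 + 2.28·22.9·12.6·0.22 + 1.92·19.6·12.6·0.43] = 3105.18 + 1079.3 = 4184.48.
Because errors are independent across components, Cov(Tᵢ,Tⱼ) = Cov(Xᵢ,Xⱼ); the off-diagonal part of the true-score variance is the same as above.
True-score variance = [1.9²·22.9²·0.78 + 1.6²·19.6²·0.80 + 1.2²·12.6²·0.76] + 1079.3 = 2437.14 + 1079.3 = 3516.44.
Reliability = 3516.44 / 4184.48 = 0.840.

0.840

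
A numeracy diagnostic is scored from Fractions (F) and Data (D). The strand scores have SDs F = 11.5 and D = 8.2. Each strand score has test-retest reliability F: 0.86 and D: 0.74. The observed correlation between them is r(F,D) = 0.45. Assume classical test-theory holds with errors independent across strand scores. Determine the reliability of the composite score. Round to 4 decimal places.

0.8734

Var(F+D) = 11.5² + 8.2² + 2·[11.5·8.2·0.45] = 199.49 + 84.87 = 284.36.
With uncorrelated errors the cross-covariances are all true-score covariance, so they carry over unchanged; only the diagonal terms shrink to ρᵢσᵢ².
True-score variance = [11.5²·0.86 + 8.2²·0.74] + 84.87 = 163.493 + 84.87 = 248.363.
Reliability = 248.363 / 284.36 = 0.8734.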